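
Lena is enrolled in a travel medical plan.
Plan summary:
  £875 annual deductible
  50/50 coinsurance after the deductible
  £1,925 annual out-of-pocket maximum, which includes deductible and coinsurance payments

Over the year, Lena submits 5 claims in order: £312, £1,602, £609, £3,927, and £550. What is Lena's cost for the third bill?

£304.50

#1 (£312): fully absorbed by the deductible. Cost to traveler: £312. OOP to date £312.
#2 (£1,602): £563 finishes the deductible; £1,039 goes to coinsurance; traveler's 50% is £519.50. Traveler pays £1,082.50; OOP now £1,394.50.
#3 (£609): deductible already satisfied, so traveler's share is 50% × £609 = £304.50. Traveler pays £304.50; OOP now £1,699.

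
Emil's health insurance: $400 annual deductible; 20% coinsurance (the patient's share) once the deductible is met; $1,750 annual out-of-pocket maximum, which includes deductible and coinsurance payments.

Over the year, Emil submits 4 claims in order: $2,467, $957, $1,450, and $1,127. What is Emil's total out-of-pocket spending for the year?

Claim 1 ($2,467): $400 to deductible, leaving $2,067; coinsurance $2,067 × 20% = $413.40. Patient owes $813.40 (running OOP $813.40).
Claim 2 ($957): deductible met; 20% of $957 = $191.40. Cost to patient: $191.40. OOP to date $1,004.80.
Claim 3 ($1,450): deductible met; 20% of $1,450 = $290. Patient owes $290 (running OOP $1,294.80).
Claim 4 ($1,127): 20% coinsurance on $1,127 = $225.40. Cost to patient: $225.40. OOP to date $1,520.20.
Summing the patient's payments: $813.40 + $191.40 + $290 + $225.40 = $1,520.20.

$1,520.20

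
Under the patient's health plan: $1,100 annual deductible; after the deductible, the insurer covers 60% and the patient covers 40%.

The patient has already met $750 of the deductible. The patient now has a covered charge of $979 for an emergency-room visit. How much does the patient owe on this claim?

$601.60

Deductible still to meet: $1,100 − $750 = $350.
That leaves $979 − $350 = $629 for coinsurance.
40% of $629 = $251.60 falls to the patient.
That puts the patient's cost at $350 + $251.60 = $601.60.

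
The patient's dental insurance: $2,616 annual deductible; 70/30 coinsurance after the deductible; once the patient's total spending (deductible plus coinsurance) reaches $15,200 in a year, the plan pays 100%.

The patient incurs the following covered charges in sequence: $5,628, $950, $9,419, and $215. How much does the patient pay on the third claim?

Claim 1 ($5,628): $2,616 to deductible, leaving $3,012; coinsurance $3,012 × 30% = $903.60. Patient owes $3,519.60 (running OOP $3,519.60).
Claim 2 ($950): deductible already satisfied, so patient's share is 30% × $950 = $285. Patient pays $285; OOP now $3,804.60.
Claim 3 ($9,419): deductible met; 30% of $9,419 = $2,825.70. Cost to patient: $2,825.70. OOP to date $6,630.30.

$2,825.70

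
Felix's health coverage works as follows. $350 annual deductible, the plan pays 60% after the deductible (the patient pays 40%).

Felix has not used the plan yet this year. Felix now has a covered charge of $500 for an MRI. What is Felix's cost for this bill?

$410

Nothing has been paid toward the $350 deductible, so the first $350 of this charge is applied there.
That leaves $500 − $350 = $150 for coinsurance.
40% of $150 = $60 falls to the patient.
Patient responsibility: $350 + $60 = $410.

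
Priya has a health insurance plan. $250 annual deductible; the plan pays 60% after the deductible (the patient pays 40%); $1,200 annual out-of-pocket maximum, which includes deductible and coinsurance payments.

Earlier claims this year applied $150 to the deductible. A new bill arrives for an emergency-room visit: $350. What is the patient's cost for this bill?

$200

Deductible still to meet: $250 − $150 = $100.
The remaining $250 (= $350 − $100) moves to coinsurance.
40% of $250 = $100 falls to the patient.
Patient responsibility before any cap: $100 + $100 = $200.
Year-to-date out-of-pocket becomes $150 + $200 = $350, still under the $1,200 maximum, so no cap applies.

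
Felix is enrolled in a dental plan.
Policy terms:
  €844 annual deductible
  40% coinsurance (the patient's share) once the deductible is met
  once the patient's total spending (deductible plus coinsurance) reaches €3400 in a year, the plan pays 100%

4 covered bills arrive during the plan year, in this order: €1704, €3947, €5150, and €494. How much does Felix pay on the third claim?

Claim 1 — €1704: €844 finishes the deductible; €860 goes to coinsurance; 40% of €860 = €344. Cost to patient: €1188. OOP to date €1188.
Claim 2 — €3947: 40% coinsurance on €3947 = €1578.80. Patient owes €1578.80 (running OOP €2766.80).
Claim 3 — €5150: 40% coinsurance on €5150 = €2060. That would push OOP to €4826.80, over the €3400 cap, so patient pays €3400 − €2766.80 = €633.20.

€633.20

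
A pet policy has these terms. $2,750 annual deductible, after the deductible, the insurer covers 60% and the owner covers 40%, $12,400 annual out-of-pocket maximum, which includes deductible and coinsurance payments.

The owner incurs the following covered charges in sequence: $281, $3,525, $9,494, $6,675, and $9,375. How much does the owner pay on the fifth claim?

Claim 1 ($281): all of it applies to the deductible. Cost to owner: $281. OOP to date $281.
Claim 2 ($3,525): $2,469 finishes the deductible; $1,056 goes to coinsurance; 40% of $1,056 = $422.40. Owner pays $2,891.40; OOP now $3,172.40.
Claim 3 ($9,494): deductible already satisfied, so owner's share is 40% × $9,494 = $3,797.60. Owner owes $3,797.60 (running OOP $6,970).
Claim 4 ($6,675): deductible already satisfied, so owner's share is 40% × $6,675 = $2,670. Cost to owner: $2,670. OOP to date $9,640.
Claim 5 ($9,375): deductible already satisfied, so owner's share is 40% × $9,375 = $3,750. That would push OOP to $13,390, over the $12,400 cap, so owner pays $12,400 − $9,640 = $2,760.

$2,760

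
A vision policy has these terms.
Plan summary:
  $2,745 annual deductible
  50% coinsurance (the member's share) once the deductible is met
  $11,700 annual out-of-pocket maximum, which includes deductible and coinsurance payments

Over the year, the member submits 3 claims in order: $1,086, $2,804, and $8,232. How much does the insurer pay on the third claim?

$4,116

Claim 1 — $1,086: fully absorbed by the deductible. Member pays $1,086; OOP now $1,086. Plan pays $1,086 − $1,086 = $0.
Claim 2 — $2,804: $1,659 to deductible, leaving $1,145; 50% of $1,145 = $572.50. Member pays $2,231.50; OOP now $3,317.50. Insurer: $2,804 − $2,231.50 = $572.50.
Claim 3 — $8,232: deductible already satisfied, so member's share is 50% × $8,232 = $4,116. Member owes $4,116 (running OOP $7,433.50). Insurer: $8,232 − $4,116 = $4,116.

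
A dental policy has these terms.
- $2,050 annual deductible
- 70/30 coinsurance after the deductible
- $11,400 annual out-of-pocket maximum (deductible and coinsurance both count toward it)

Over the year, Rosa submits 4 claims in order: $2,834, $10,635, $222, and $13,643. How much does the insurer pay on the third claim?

$155.40

Claim 1 ($2,834): $2,050 to deductible, leaving $784; coinsurance $784 × 30% = $235.20. Patient pays $2,285.20; OOP now $2,285.20. Insurer: $2,834 − $2,285.20 = $548.80.
Claim 2 ($10,635): deductible already satisfied, so patient's share is 30% × $10,635 = $3,190.50. Cost to patient: $3,190.50. OOP to date $5,475.70. Plan pays $10,635 − $3,190.50 = $7,444.50.
Claim 3 ($222): deductible already satisfied, so patient's share is 30% × $222 = $66.60. Patient owes $66.60 (running OOP $5,542.30). Insurer: $222 − $66.60 = $155.40.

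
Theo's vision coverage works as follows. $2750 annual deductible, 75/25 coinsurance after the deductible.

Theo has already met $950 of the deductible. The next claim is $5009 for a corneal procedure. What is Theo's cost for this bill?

$2602.25

Deductible still to meet: $2750 − $950 = $1800.
The remaining $3209 (= $5009 − $1800) moves to coinsurance.
25% of $3209 = $802.25 falls to the member.
Member responsibility: $1800 + $802.25 = $2602.25.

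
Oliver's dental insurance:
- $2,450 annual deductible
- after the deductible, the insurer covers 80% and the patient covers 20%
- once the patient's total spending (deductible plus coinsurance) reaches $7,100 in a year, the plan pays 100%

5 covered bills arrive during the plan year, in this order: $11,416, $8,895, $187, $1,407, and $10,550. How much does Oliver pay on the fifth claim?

$759

#1 ($11,416): $2,450 to deductible, leaving $8,966; coinsurance $8,966 × 20% = $1,793.20. Patient owes $4,243.20 (running OOP $4,243.20).
#2 ($8,895): 20% coinsurance on $8,895 = $1,779. Patient owes $1,779 (running OOP $6,022.20).
#3 ($187): 20% coinsurance on $187 = $37.40. Cost to patient: $37.40. OOP to date $6,059.60.
#4 ($1,407): deductible met; 20% of $1,407 = $281.40. Patient owes $281.40 (running OOP $6,341).
#5 ($10,550): deductible met; 20% of $10,550 = $2,110. That would push OOP to $8,451, over the $7,100 cap, so patient pays $7,100 − $6,341 = $759.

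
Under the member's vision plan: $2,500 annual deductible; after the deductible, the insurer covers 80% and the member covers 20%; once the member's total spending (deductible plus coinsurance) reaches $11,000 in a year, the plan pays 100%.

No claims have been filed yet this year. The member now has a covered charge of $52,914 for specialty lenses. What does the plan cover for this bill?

Nothing has been paid toward the $2,500 deductible, so the first $2,500 of this charge is applied there.
The remaining $50,414 (= $52,914 − $2,500) moves to coinsurance.
Member's 20% share of $50,414 is $10,082.80.
That puts the member's cost at $2,500 + $10,082.80 = $12,582.80 before any cap.
Adding $12,582.80 to the $0 already spent would give $12,582.80, which exceeds the $11,000 cap; the member pays just $11,000 − $0 = $11,000.
The plan picks up $52,914 − $11,000 = $41,914.

$41,914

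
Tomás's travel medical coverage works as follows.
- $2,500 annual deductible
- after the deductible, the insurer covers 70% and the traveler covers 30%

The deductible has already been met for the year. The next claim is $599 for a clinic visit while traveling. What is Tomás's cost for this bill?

With the deductible met, the entire $599 is subject to coinsurance.
Coinsurance: $599 × 30% = $179.70.

$179.70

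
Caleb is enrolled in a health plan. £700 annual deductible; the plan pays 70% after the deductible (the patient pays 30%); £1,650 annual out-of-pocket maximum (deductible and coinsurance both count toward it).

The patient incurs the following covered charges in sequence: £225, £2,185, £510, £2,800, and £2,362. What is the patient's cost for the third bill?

Claim 1 — £225: fully absorbed by the deductible. Cost to patient: £225. OOP to date £225.
Claim 2 — £2,185: £475 to deductible, leaving £1,710; patient's 30% is £513. Cost to patient: £988. OOP to date £1,213.
Claim 3 — £510: deductible already satisfied, so patient's share is 30% × £510 = £153. Patient pays £153; OOP now £1,366.

£153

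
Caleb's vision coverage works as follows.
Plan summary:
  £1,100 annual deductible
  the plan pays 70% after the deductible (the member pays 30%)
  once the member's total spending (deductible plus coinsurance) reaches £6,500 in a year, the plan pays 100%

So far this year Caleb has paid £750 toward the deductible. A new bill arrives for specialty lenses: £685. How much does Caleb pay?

Remaining deductible: £1,100 − £750 = £350.
After the £350 deductible portion, £685 − £350 = £335 is subject to coinsurance.
Member's 30% share of £335 is £100.50.
So the member owes £350 + £100.50 = £450.50 before any cap.
Year-to-date out-of-pocket becomes £750 + £450.50 = £1,200.50, still under the £6,500 maximum, so no cap applies.

£450.50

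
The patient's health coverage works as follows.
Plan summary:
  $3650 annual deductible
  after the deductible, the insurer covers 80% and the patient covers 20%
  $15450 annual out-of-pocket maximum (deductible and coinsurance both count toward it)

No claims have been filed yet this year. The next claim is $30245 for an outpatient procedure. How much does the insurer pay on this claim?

$21276

Nothing has been paid toward the $3650 deductible, so the first $3650 of this charge is applied there.
After the $3650 deductible portion, $30245 − $3650 = $26595 is subject to coinsurance.
Coinsurance: $26595 × 20% = $5319.
That puts the patient's cost at $3650 + $5319 = $8969 before any cap.
Total out-of-pocket so far would be $0 + $8969 = $8969, below the $15450 cap — no reduction.
The insurer covers the remainder: $30245 − $8969 = $21276.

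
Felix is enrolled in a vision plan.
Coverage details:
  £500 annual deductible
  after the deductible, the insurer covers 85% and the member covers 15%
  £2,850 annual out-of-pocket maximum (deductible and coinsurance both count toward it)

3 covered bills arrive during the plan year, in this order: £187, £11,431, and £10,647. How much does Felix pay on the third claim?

£682.30

Bill 1, £187: fully absorbed by the deductible. Member owes £187 (running OOP £187).
Bill 2, £11,431: £313 finishes the deductible; £11,118 goes to coinsurance; 15% of £11,118 = £1,667.70. Cost to member: £1,980.70. OOP to date £2,167.70.
Bill 3, £10,647: deductible met; 15% of £10,647 = £1,597.05. OOP would hit £3,764.75 > £2,850, so the cap limits the member to £2,850 − £2,167.70 = £682.30.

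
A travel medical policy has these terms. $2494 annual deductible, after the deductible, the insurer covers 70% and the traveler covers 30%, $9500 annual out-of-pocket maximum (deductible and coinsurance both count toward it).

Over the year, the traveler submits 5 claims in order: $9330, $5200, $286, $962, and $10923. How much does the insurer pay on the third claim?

Claim 1 ($9330): $2494 to deductible, leaving $6836; 30% of $6836 = $2050.80. Cost to traveler: $4544.80. OOP to date $4544.80. Plan pays $9330 − $4544.80 = $4785.20.
Claim 2 ($5200): deductible met; 30% of $5200 = $1560. Cost to traveler: $1560. OOP to date $6104.80. Plan pays $5200 − $1560 = $3640.
Claim 3 ($286): deductible met; 30% of $286 = $85.80. Traveler owes $85.80 (running OOP $6190.60). Insurer: $286 − $85.80 = $200.20.

$200.20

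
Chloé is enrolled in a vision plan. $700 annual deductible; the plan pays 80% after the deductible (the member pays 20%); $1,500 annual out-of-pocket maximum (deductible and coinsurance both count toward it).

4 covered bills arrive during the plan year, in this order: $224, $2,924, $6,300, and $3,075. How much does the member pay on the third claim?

#1 ($224): fully absorbed by the deductible. Member pays $224; OOP now $224.
#2 ($2,924): deductible takes $476, $2,448 remains; member's 20% is $489.60. Member pays $965.60; OOP now $1,189.60.
#3 ($6,300): deductible already satisfied, so member's share is 20% × $6,300 = $1,260. Adding that to $1,189.60 gives $2,449.60, past the $1,500 cap; member pays only $1,500 − $1,189.60 = $310.40.

$310.40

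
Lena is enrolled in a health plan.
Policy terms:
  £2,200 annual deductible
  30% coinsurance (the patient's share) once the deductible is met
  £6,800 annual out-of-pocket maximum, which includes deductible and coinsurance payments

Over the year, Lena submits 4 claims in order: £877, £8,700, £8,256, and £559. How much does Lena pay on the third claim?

£2,386.90

Bill 1, £877: all of it applies to the deductible. Patient pays £877; OOP now £877.
Bill 2, £8,700: £1,323 finishes the deductible; £7,377 goes to coinsurance; 30% of £7,377 = £2,213.10. Patient owes £3,536.10 (running OOP £4,413.10).
Bill 3, £8,256: deductible already satisfied, so patient's share is 30% × £8,256 = £2,476.80. OOP would hit £6,889.90 > £6,800, so the cap limits the patient to £6,800 − £4,413.10 = £2,386.90.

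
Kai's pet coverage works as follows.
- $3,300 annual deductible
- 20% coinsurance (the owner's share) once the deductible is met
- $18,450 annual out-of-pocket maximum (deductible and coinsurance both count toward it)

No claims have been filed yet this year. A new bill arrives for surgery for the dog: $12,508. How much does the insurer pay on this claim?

$7,366.40

Deductible not yet touched, so the first $3,300 of the bill goes to the deductible.
The remaining $9,208 (= $12,508 − $3,300) moves to coinsurance.
Coinsurance: $9,208 × 20% = $1,841.60.
That puts the owner's cost at $3,300 + $1,841.60 = $5,141.60 before any cap.
Total out-of-pocket so far would be $0 + $5,141.60 = $5,141.60, below the $18,450 cap — no reduction.
Insurer pays the balance: $12,508 − $5,141.60 = $7,366.40.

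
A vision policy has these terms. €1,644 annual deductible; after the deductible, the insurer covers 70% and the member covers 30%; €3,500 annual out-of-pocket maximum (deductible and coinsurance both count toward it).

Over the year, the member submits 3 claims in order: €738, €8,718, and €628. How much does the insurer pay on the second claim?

€5,956

#1 (€738): entire amount goes to the deductible. Member pays €738; OOP now €738. Insurer: €738 − €738 = €0.
#2 (€8,718): deductible takes €906, €7,812 remains; member's 30% is €2,343.60. Deductible plus coinsurance: €906 + €2,343.60 = €3,249.60. OOP would hit €3,987.60 > €3,500, so the cap limits the member to €3,500 − €738 = €2,762. Plan pays €8,718 − €2,762 = €5,956.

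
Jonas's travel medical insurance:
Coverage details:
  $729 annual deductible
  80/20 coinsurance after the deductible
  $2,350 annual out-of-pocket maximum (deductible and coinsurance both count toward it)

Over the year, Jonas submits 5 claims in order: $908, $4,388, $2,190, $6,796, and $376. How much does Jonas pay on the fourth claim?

$269.60

Bill 1, $908: deductible takes $729, $179 remains; coinsurance $179 × 20% = $35.80. Traveler pays $764.80; OOP now $764.80.
Bill 2, $4,388: 20% coinsurance on $4,388 = $877.60. Traveler owes $877.60 (running OOP $1,642.40).
Bill 3, $2,190: 20% coinsurance on $2,190 = $438. Cost to traveler: $438. OOP to date $2,080.40.
Bill 4, $6,796: 20% coinsurance on $6,796 = $1,359.20. OOP would hit $3,439.60 > $2,350, so the cap limits the traveler to $2,350 − $2,080.40 = $269.60.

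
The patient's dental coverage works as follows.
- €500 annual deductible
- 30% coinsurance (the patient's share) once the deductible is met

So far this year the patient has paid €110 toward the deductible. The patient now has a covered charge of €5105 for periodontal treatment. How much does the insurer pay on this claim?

€3300.50

Remaining deductible: €500 − €110 = €390.
After the €390 deductible portion, €5105 − €390 = €4715 is subject to coinsurance.
30% of €4715 = €1414.50 falls to the patient.
Patient responsibility: €390 + €1414.50 = €1804.50.
The plan picks up €5105 − €1804.50 = €3300.50.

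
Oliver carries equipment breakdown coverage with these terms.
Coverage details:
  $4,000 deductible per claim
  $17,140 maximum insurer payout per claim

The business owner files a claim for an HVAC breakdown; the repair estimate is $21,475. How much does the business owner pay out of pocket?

$4,335

After the deductible, $21,475 − $4,000 = $17,475 remains.
The $17,140 per-incident cap binds; insurer pays $17,140.
Business owner's share is the uncovered remainder: $21,475 − $17,140 = $4,335.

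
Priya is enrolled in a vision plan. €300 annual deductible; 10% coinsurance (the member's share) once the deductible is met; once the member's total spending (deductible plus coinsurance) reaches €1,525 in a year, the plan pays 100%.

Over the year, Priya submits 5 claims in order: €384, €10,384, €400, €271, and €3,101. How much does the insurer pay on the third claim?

Claim 1 — €384: deductible takes €300, €84 remains; 10% of €84 = €8.40. Member pays €308.40; OOP now €308.40. Plan pays €384 − €308.40 = €75.60.
Claim 2 — €10,384: 10% coinsurance on €10,384 = €1,038.40. Member owes €1,038.40 (running OOP €1,346.80). Insurer: €10,384 − €1,038.40 = €9,345.60.
Claim 3 — €400: 10% coinsurance on €400 = €40. Member owes €40 (running OOP €1,386.80). Insurer: €400 − €40 = €360.

€360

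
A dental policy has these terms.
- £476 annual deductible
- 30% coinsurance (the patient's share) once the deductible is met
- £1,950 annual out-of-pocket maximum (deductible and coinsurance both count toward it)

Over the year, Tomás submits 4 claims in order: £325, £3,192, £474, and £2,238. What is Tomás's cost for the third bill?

#1 (£325): fully absorbed by the deductible. Patient pays £325; OOP now £325.
#2 (£3,192): deductible takes £151, £3,041 remains; coinsurance £3,041 × 30% = £912.30. Cost to patient: £1,063.30. OOP to date £1,388.30.
#3 (£474): deductible met; 30% of £474 = £142.20. Patient pays £142.20; OOP now £1,530.50.

£142.20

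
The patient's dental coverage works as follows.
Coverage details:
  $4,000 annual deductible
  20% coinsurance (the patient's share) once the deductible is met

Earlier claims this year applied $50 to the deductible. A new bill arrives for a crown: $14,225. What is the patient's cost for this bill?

$6,005

$50 of the $4,000 deductible is already met, leaving $3,950.
That leaves $14,225 − $3,950 = $10,275 for coinsurance.
Coinsurance: $10,275 × 20% = $2,055.
So the patient owes $3,950 + $2,055 = $6,005.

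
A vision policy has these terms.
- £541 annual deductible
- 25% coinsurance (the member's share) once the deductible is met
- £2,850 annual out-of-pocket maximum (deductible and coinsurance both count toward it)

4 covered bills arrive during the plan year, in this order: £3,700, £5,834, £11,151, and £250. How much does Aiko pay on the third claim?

Claim 1 (£3,700): deductible takes £541, £3,159 remains; member's 25% is £789.75. Member pays £1,330.75; OOP now £1,330.75.
Claim 2 (£5,834): deductible met; 25% of £5,834 = £1,458.50. Cost to member: £1,458.50. OOP to date £2,789.25.
Claim 3 (£11,151): deductible met; 25% of £11,151 = £2,787.75. OOP would hit £5,577 > £2,850, so the cap limits the member to £2,850 − £2,789.25 = £60.75.

£60.75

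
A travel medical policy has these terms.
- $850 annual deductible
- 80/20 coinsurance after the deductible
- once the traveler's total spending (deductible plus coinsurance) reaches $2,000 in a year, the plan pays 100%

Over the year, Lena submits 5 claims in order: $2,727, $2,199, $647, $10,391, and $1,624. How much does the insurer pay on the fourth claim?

Claim 1 — $2,727: $850 to deductible, leaving $1,877; traveler's 20% is $375.40. Traveler owes $1,225.40 (running OOP $1,225.40). Insurer: $2,727 − $1,225.40 = $1,501.60.
Claim 2 — $2,199: deductible met; 20% of $2,199 = $439.80. Cost to traveler: $439.80. OOP to date $1,665.20. Plan pays $2,199 − $439.80 = $1,759.20.
Claim 3 — $647: deductible already satisfied, so traveler's share is 20% × $647 = $129.40. Traveler owes $129.40 (running OOP $1,794.60). Insurer: $647 − $129.40 = $517.60.
Claim 4 — $10,391: deductible met; 20% of $10,391 = $2,078.20. Adding that to $1,794.60 gives $3,872.80, past the $2,000 cap; traveler pays only $2,000 − $1,794.60 = $205.40. Plan pays $10,391 − $205.40 = $10,185.60.

$10,185.60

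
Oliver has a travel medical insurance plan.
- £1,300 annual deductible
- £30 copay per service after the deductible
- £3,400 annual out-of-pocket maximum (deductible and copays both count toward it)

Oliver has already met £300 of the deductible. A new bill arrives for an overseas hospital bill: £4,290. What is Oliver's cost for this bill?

Deductible still to meet: £1,300 − £300 = £1,000.
The remaining £3,290 (= £4,290 − £1,000) moves to the copay.
Copay on this service: £30.
So the traveler owes £1,000 + £30 = £1,030 before any cap.
Total out-of-pocket so far would be £300 + £1,030 = £1,330, below the £3,400 cap — no reduction.

£1,030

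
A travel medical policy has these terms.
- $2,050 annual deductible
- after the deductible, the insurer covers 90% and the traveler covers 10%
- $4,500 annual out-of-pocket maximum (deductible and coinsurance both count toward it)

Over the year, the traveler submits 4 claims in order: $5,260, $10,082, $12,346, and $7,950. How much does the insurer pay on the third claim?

Claim 1 — $5,260: $2,050 finishes the deductible; $3,210 goes to coinsurance; 10% of $3,210 = $321. Traveler owes $2,371 (running OOP $2,371). Plan pays $5,260 − $2,371 = $2,889.
Claim 2 — $10,082: 10% coinsurance on $10,082 = $1,008.20. Traveler owes $1,008.20 (running OOP $3,379.20). Plan pays $10,082 − $1,008.20 = $9,073.80.
Claim 3 — $12,346: 10% coinsurance on $12,346 = $1,234.60. That would push OOP to $4,613.80, over the $4,500 cap, so traveler pays $4,500 − $3,379.20 = $1,120.80. Insurer: $12,346 − $1,120.80 = $11,225.20.

$11,225.20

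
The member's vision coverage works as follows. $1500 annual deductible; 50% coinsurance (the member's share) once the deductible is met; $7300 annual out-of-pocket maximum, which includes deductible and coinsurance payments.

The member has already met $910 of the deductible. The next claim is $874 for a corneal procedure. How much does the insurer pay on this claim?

Deductible still to meet: $1500 − $910 = $590.
The remaining $284 (= $874 − $590) moves to coinsurance.
Coinsurance: $284 × 50% = $142.
Member responsibility before any cap: $590 + $142 = $732.
Cumulative spending $910 + $732 = $1642 stays under the $7300 maximum.
The insurer covers the remainder: $874 − $732 = $142.

$142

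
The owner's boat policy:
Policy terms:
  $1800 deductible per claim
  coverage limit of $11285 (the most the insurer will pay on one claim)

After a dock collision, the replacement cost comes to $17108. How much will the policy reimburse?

After the deductible, $17108 − $1800 = $15308 remains.
Since $15308 > $11285, the payout is capped at $11285.

$11285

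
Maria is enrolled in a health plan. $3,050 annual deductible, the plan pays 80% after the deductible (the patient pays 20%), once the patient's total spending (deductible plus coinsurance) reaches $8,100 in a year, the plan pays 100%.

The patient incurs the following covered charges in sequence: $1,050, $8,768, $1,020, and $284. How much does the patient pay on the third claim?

Bill 1, $1,050: entire amount goes to the deductible. Patient owes $1,050 (running OOP $1,050).
Bill 2, $8,768: deductible takes $2,000, $6,768 remains; patient's 20% is $1,353.60. Patient pays $3,353.60; OOP now $4,403.60.
Bill 3, $1,020: deductible already satisfied, so patient's share is 20% × $1,020 = $204. Patient pays $204; OOP now $4,607.60.

$204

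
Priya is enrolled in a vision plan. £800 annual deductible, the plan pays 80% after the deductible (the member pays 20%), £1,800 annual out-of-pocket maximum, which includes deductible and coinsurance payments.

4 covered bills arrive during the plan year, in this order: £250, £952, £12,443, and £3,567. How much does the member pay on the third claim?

£919.60

Claim 1 — £250: all of it applies to the deductible. Cost to member: £250. OOP to date £250.
Claim 2 — £952: £550 finishes the deductible; £402 goes to coinsurance; 20% of £402 = £80.40. Member pays £630.40; OOP now £880.40.
Claim 3 — £12,443: deductible met; 20% of £12,443 = £2,488.60. Adding that to £880.40 gives £3,369, past the £1,800 cap; member pays only £1,800 − £880.40 = £919.60.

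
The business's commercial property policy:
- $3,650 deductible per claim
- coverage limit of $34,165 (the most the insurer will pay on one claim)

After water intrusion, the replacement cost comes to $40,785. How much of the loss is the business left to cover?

After the deductible, $40,785 − $3,650 = $37,135 remains.
Since $37,135 > $34,165, the payout is capped at $34,165.
Out of pocket: $40,785 − $34,165 = $6,620.

$6,620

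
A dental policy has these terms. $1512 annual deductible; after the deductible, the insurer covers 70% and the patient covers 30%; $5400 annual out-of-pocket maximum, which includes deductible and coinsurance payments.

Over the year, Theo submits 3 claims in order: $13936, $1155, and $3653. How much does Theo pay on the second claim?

Claim 1 ($13936): $1512 finishes the deductible; $12424 goes to coinsurance; patient's 30% is $3727.20. Patient owes $5239.20 (running OOP $5239.20).
Claim 2 ($1155): deductible met; 30% of $1155 = $346.50. That would push OOP to $5585.70, over the $5400 cap, so patient pays $5400 − $5239.20 = $160.80.

$160.80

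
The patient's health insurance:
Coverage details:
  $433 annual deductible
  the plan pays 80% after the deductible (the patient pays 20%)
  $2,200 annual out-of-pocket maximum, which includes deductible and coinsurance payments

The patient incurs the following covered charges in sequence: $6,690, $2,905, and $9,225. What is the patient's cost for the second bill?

#1 ($6,690): $433 to deductible, leaving $6,257; 20% of $6,257 = $1,251.40. Patient owes $1,684.40 (running OOP $1,684.40).
#2 ($2,905): deductible already satisfied, so patient's share is 20% × $2,905 = $581. That would push OOP to $2,265.40, over the $2,200 cap, so patient pays $2,200 − $1,684.40 = $515.60.

$515.60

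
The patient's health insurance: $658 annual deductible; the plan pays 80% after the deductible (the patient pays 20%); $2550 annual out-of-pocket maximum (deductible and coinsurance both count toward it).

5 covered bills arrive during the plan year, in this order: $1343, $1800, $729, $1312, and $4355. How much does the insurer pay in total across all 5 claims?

$7104.80

#1 ($1343): deductible takes $658, $685 remains; 20% of $685 = $137. Patient pays $795; OOP now $795. Insurer: $1343 − $795 = $548.
#2 ($1800): deductible met; 20% of $1800 = $360. Patient owes $360 (running OOP $1155). Insurer: $1800 − $360 = $1440.
#3 ($729): deductible already satisfied, so patient's share is 20% × $729 = $145.80. Patient pays $145.80; OOP now $1300.80. Insurer: $729 − $145.80 = $583.20.
#4 ($1312): deductible already satisfied, so patient's share is 20% × $1312 = $262.40. Cost to patient: $262.40. OOP to date $1563.20. Plan pays $1312 − $262.40 = $1049.60.
#5 ($4355): deductible already satisfied, so patient's share is 20% × $4355 = $871. Cost to patient: $871. OOP to date $2434.20. Plan pays $4355 − $871 = $3484.
Insurer total: $548 + $1440 + $583.20 + $1049.60 + $3484 = $7104.80.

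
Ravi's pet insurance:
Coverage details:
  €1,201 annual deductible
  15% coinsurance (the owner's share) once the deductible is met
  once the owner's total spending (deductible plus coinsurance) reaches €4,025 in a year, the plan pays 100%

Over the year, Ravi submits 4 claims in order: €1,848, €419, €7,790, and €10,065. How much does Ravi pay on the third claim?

€1,168.50

#1 (€1,848): €1,201 to deductible, leaving €647; 15% of €647 = €97.05. Owner pays €1,298.05; OOP now €1,298.05.
#2 (€419): deductible already satisfied, so owner's share is 15% × €419 = €62.85. Cost to owner: €62.85. OOP to date €1,360.90.
#3 (€7,790): 15% coinsurance on €7,790 = €1,168.50. Owner owes €1,168.50 (running OOP €2,529.40).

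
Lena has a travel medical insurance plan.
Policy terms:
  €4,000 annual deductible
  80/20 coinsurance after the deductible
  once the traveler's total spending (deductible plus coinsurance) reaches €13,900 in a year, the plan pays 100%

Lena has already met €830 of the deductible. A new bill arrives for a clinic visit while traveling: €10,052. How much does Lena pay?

€4,546.40

Remaining deductible: €4,000 − €830 = €3,170.
The remaining €6,882 (= €10,052 − €3,170) moves to coinsurance.
Traveler's 20% share of €6,882 is €1,376.40.
Traveler responsibility before any cap: €3,170 + €1,376.40 = €4,546.40.
Total out-of-pocket so far would be €830 + €4,546.40 = €5,376.40, below the €13,900 cap — no reduction.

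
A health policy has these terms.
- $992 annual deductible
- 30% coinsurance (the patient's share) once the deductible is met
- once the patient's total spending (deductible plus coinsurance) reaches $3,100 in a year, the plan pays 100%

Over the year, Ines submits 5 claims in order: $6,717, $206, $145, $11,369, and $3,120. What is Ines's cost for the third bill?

Bill 1, $6,717: $992 finishes the deductible; $5,725 goes to coinsurance; coinsurance $5,725 × 30% = $1,717.50. Patient owes $2,709.50 (running OOP $2,709.50).
Bill 2, $206: deductible already satisfied, so patient's share is 30% × $206 = $61.80. Patient pays $61.80; OOP now $2,771.30.
Bill 3, $145: 30% coinsurance on $145 = $43.50. Patient pays $43.50; OOP now $2,814.80.

$43.50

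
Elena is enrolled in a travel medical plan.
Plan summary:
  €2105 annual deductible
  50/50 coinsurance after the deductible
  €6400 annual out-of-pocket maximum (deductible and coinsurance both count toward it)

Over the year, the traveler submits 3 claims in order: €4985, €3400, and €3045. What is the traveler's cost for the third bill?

€1155

Claim 1 (€4985): €2105 to deductible, leaving €2880; 50% of €2880 = €1440. Traveler owes €3545 (running OOP €3545).
Claim 2 (€3400): deductible already satisfied, so traveler's share is 50% × €3400 = €1700. Traveler pays €1700; OOP now €5245.
Claim 3 (€3045): deductible already satisfied, so traveler's share is 50% × €3045 = €1522.50. OOP would hit €6767.50 > €6400, so the cap limits the traveler to €6400 − €5245 = €1155.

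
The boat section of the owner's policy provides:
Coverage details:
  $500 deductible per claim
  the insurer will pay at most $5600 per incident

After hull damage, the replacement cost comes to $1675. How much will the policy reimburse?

Subtract the deductible: $1675 − $500 = $1175.
$1175 is within the $5600 limit, so the insurer pays $1175.

$1175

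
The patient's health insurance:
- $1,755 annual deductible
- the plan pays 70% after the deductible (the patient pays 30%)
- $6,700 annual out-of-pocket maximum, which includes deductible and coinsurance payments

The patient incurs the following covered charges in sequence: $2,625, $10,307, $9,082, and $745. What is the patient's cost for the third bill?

Claim 1 — $2,625: $1,755 to deductible, leaving $870; coinsurance $870 × 30% = $261. Cost to patient: $2,016. OOP to date $2,016.
Claim 2 — $10,307: 30% coinsurance on $10,307 = $3,092.10. Patient pays $3,092.10; OOP now $5,108.10.
Claim 3 — $9,082: deductible already satisfied, so patient's share is 30% × $9,082 = $2,724.60. OOP would hit $7,832.70 > $6,700, so the cap limits the patient to $6,700 − $5,108.10 = $1,591.90.

$1,591.90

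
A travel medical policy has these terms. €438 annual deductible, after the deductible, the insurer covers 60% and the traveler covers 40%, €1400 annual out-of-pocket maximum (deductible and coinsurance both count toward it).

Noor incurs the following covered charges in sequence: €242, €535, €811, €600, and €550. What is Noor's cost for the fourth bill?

€240

Claim 1 — €242: entire amount goes to the deductible. Traveler pays €242; OOP now €242.
Claim 2 — €535: €196 to deductible, leaving €339; traveler's 40% is €135.60. Traveler owes €331.60 (running OOP €573.60).
Claim 3 — €811: deductible already satisfied, so traveler's share is 40% × €811 = €324.40. Traveler owes €324.40 (running OOP €898).
Claim 4 — €600: 40% coinsurance on €600 = €240. Traveler owes €240 (running OOP €1138).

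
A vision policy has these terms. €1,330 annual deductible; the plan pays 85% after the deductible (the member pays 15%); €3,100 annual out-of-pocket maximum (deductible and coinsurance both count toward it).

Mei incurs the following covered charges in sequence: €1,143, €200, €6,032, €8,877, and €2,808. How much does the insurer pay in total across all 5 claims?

€15,960

Claim 1 (€1,143): entire amount goes to the deductible. Member pays €1,143; OOP now €1,143. Plan pays €1,143 − €1,143 = €0.
Claim 2 (€200): €187 finishes the deductible; €13 goes to coinsurance; 15% of €13 = €1.95. Cost to member: €188.95. OOP to date €1,331.95. Plan pays €200 − €188.95 = €11.05.
Claim 3 (€6,032): deductible already satisfied, so member's share is 15% × €6,032 = €904.80. Cost to member: €904.80. OOP to date €2,236.75. Insurer: €6,032 − €904.80 = €5,127.20.
Claim 4 (€8,877): deductible met; 15% of €8,877 = €1,331.55. Adding that to €2,236.75 gives €3,568.30, past the €3,100 cap; member pays only €3,100 − €2,236.75 = €863.25. Insurer: €8,877 − €863.25 = €8,013.75.
Claim 5 (€2,808): 15% coinsurance on €2,808 = €421.20. OOP would hit €3,521.20 > €3,100, so the cap limits the member to €3,100 − €3,100 = €0. Insurer: €2,808 − €0 = €2,808.
Insurer total = bills − member's total = €19,060 − €3,100 = €15,960.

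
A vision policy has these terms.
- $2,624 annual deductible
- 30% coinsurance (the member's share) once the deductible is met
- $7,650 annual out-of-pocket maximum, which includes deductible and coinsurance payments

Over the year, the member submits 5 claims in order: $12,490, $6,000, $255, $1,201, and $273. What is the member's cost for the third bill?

Claim 1 ($12,490): deductible takes $2,624, $9,866 remains; 30% of $9,866 = $2,959.80. Cost to member: $5,583.80. OOP to date $5,583.80.
Claim 2 ($6,000): 30% coinsurance on $6,000 = $1,800. Cost to member: $1,800. OOP to date $7,383.80.
Claim 3 ($255): deductible met; 30% of $255 = $76.50. Cost to member: $76.50. OOP to date $7,460.30.

$76.50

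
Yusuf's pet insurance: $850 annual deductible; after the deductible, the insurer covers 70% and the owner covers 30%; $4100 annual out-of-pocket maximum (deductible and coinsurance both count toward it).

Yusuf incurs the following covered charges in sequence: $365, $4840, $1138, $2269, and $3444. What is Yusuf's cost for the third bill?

Claim 1 — $365: entire amount goes to the deductible. Cost to owner: $365. OOP to date $365.
Claim 2 — $4840: deductible takes $485, $4355 remains; 30% of $4355 = $1306.50. Owner pays $1791.50; OOP now $2156.50.
Claim 3 — $1138: deductible met; 30% of $1138 = $341.40. Owner owes $341.40 (running OOP $2497.90).

$341.40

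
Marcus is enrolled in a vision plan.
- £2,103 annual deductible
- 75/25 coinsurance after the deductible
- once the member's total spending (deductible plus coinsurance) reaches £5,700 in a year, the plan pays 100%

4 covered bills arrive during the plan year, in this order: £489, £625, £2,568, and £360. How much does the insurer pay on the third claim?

#1 (£489): fully absorbed by the deductible. Cost to member: £489. OOP to date £489. Insurer: £489 − £489 = £0.
#2 (£625): entire amount goes to the deductible. Member pays £625; OOP now £1,114. Plan pays £625 − £625 = £0.
#3 (£2,568): deductible takes £989, £1,579 remains; coinsurance £1,579 × 25% = £394.75. Cost to member: £1,383.75. OOP to date £2,497.75. Insurer: £2,568 − £1,383.75 = £1,184.25.

£1,184.25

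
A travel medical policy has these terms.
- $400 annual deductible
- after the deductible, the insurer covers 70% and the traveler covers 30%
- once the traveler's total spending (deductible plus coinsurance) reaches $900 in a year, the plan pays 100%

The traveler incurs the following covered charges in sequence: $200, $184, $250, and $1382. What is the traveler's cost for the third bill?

$86.20

Claim 1 — $200: all of it applies to the deductible. Traveler owes $200 (running OOP $200).
Claim 2 — $184: fully absorbed by the deductible. Traveler pays $184; OOP now $384.
Claim 3 — $250: deductible takes $16, $234 remains; coinsurance $234 × 30% = $70.20. Cost to traveler: $86.20. OOP to date $470.20.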